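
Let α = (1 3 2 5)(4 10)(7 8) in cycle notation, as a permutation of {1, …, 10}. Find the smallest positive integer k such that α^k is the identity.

4

The cycle type of α is (4, 2, 2, 1, 1).
Since disjoint cycles commute, ord(α) = lcm(4, 2, 2) = 4.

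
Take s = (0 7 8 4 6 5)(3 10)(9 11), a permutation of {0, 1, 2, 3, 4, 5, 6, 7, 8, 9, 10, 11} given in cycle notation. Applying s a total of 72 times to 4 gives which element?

4

4 lies in the 6-cycle (0 7 8 4 6 5).
Powers repeat with period 6 on this cycle, and 72 mod 6 = 0, so s^72(4) = s^0(4).
So s^72(4) = 4.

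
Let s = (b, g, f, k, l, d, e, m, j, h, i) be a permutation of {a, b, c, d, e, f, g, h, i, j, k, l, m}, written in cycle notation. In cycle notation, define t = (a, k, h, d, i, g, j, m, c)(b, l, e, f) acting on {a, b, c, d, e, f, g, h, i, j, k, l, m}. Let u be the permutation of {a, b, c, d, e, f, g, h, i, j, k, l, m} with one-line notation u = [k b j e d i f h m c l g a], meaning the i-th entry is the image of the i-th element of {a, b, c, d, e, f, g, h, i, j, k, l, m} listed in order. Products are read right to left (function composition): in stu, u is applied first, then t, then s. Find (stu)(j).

a

(stu)(j) = s(t(u(j))). u(j) = c, then t(c) = a, then s(a) = a, so the result is a.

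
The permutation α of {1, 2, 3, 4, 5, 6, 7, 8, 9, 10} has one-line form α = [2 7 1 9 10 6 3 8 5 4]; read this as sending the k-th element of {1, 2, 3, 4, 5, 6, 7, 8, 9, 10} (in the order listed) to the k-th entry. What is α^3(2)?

1

Tracing 2 → 7 → … returns to 2 after 4 steps, so 2 lies in a 4-cycle (1 2 7 3).
Stepping 3 places around the cycle: 2 → 7 → 3 → 1.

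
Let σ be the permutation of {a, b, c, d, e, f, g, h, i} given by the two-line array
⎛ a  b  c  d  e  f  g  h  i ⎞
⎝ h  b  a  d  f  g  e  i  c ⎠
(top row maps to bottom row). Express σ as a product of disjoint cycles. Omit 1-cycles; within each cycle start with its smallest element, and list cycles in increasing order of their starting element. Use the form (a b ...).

From a: a → h → i → c → a, closing the cycle (a h i c).
Continuing from each remaining unvisited element yields (a h i c)(e f g).

(a h i c)(e f g)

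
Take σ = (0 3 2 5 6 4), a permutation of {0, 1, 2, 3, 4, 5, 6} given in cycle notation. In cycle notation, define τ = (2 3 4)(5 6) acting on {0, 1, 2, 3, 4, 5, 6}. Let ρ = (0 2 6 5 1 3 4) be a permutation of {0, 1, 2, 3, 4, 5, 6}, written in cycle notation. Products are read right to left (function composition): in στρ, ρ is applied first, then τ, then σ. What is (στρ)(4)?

Chase 4: ρ(4) = 0; τ(0) = 0; σ(0) = 3. Hence (στρ)(4) = 3.

3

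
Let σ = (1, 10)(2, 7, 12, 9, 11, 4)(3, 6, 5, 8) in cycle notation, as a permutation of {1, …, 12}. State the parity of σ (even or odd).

odd

The cycle lengths are 6, 4, 2.
A cycle of length ℓ contributes ℓ−1 transpositions, so σ is a product of 5 + 3 + 1 = 9 transpositions — odd.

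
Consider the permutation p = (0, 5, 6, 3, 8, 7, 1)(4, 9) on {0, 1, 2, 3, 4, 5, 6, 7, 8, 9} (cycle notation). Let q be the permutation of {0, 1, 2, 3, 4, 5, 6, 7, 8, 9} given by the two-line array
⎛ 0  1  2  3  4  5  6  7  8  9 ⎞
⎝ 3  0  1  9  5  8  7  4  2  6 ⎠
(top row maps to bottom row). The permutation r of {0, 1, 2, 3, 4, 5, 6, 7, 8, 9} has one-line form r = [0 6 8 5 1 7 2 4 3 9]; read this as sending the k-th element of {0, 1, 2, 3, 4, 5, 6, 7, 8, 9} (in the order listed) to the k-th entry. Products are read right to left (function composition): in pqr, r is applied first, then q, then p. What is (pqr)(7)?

(pqr)(7) = p(q(r(7))). r(7) = 4, then q(4) = 5, then p(5) = 6, so the result is 6.

6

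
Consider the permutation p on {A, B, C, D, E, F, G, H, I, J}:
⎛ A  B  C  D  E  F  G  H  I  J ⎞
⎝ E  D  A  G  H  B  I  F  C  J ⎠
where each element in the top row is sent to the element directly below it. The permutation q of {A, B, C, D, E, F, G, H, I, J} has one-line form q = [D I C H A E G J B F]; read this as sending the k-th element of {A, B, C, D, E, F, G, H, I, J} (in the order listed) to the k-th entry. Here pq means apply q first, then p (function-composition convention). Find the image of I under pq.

D

(pq)(I) = p(q(I)). q(I) = B, then p(B) = D. So (pq)(I) = D.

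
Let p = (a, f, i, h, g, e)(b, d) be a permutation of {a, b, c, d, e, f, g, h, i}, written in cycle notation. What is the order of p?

The disjoint cycles have lengths 6, 2, 1.
The order of p is the least common multiple of its cycle lengths: lcm(6, 2) = 6.

6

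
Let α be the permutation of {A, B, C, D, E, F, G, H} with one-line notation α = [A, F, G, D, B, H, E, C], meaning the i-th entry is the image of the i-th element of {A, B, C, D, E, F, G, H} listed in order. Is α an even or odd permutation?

odd

In disjoint-cycle form the cycle lengths are 6, 1, 1.
A cycle is odd iff its length is even; α has 1 even-length cycle, so sgn(α) = (−1)^1 and α is odd.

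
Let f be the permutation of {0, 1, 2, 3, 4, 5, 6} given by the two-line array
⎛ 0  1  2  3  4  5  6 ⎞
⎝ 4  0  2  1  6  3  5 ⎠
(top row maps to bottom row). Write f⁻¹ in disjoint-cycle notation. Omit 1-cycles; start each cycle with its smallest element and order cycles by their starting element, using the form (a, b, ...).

(0, 1, 3, 5, 6, 4)

First write f in disjoint cycles: (0, 4, 6, 5, 3, 1).
Reversing each cycle (and rotating so the smallest element leads) gives f⁻¹ = (0, 1, 3, 5, 6, 4).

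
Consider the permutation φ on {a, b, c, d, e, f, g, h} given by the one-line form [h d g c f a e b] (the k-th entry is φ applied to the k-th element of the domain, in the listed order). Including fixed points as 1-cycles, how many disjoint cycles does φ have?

The cycle decomposition is (a, h, b, d, c, g, e, f), which has 1 cycle (counting 1-cycles).

1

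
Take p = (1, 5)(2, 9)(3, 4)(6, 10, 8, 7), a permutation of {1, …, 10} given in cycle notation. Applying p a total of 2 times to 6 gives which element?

6 lies in the 4-cycle (6, 10, 8, 7).
Stepping 2 places around the cycle: 6 → 10 → 8.

8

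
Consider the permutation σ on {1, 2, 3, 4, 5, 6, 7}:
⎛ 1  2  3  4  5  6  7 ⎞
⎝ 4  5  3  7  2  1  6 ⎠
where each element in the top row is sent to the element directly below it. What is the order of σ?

4

Writing σ as disjoint cycles, the cycle lengths are 4, 2, 1.
The order is lcm(4, 2) = 4.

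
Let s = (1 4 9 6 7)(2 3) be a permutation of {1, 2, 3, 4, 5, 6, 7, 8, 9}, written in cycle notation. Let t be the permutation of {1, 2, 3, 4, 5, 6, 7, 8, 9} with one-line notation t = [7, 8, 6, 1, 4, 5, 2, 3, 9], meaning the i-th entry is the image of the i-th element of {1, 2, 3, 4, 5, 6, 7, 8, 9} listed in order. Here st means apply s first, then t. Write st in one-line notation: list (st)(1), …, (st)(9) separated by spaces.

Chase each element through s then t: 1 → 4 → 1; 2 → 3 → 6; 3 → 2 → 8; 4 → 9 → 9; 5 → 5 → 4; 6 → 7 → 2; 7 → 1 → 7; 8 → 8 → 3; 9 → 6 → 5.
Collecting the images, st = [1 6 8 9 4 2 7 3 5].

1 6 8 9 4 2 7 3 5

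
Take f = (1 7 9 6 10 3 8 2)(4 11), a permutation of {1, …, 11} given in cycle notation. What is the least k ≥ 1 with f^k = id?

8

The cycle type of f is (8, 2, 1).
Since disjoint cycles commute, ord(f) = lcm(8, 2) = 8.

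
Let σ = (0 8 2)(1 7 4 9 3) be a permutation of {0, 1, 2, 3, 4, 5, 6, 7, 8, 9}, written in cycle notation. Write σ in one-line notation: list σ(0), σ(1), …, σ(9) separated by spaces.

Image by image: 0↦8, 1↦7, 2↦0, 3↦1, 4↦9, 5↦5, 6↦6, 7↦4, 8↦2, 9↦3.
Listing these in domain order gives 8 7 0 1 9 5 6 4 2 3.

8 7 0 1 9 5 6 4 2 3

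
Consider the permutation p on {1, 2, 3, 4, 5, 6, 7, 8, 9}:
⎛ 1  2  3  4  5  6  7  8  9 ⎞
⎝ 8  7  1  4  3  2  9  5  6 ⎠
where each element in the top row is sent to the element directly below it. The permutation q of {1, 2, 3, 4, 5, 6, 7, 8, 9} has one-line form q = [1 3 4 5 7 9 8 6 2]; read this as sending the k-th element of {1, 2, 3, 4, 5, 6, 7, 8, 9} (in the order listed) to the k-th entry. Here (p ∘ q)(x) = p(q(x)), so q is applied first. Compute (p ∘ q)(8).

(p ∘ q)(8) = p(q(8)). q(8) = 6, then p(6) = 2. So (p ∘ q)(8) = 2.

2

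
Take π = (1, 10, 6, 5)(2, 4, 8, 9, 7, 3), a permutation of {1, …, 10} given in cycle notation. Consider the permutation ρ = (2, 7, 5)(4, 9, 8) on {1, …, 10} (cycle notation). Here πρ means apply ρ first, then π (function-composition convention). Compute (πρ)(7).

1

First apply ρ: ρ(7) = 5, then π(5) = 1. Thus (πρ)(7) = 1.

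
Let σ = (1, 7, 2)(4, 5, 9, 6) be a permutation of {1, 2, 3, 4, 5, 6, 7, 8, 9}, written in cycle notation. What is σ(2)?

1

2 appears in (1, 7, 2); the next entry (wrapping around) is 1.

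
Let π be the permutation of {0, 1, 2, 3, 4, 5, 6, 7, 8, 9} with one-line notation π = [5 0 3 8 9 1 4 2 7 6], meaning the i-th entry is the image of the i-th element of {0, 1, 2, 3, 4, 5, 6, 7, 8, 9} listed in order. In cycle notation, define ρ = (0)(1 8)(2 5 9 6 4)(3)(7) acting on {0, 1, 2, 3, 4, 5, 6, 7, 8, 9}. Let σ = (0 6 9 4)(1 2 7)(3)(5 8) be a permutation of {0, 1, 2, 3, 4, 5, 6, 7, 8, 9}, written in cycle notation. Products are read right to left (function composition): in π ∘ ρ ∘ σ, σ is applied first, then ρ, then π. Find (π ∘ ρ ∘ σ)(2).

2

Chase 2: σ(2) = 7; ρ(7) = 7; π(7) = 2. Hence (π ∘ ρ ∘ σ)(2) = 2.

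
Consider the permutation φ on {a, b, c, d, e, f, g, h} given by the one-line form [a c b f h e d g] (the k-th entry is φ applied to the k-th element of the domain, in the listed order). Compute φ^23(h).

f

Tracing h → g → … returns to h after 5 steps, so h lies in a 5-cycle (d, f, e, h, g).
Powers repeat with period 5 on this cycle, and 23 mod 5 = 3, so φ^23(h) = φ^3(h).
Advancing 3 steps from h: h → g → d → f.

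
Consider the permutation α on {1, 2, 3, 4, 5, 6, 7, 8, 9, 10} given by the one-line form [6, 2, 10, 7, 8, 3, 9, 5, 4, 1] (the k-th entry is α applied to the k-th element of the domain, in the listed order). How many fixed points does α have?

The fixed points (elements with α(x) = x) are {2}, so there is 1.

1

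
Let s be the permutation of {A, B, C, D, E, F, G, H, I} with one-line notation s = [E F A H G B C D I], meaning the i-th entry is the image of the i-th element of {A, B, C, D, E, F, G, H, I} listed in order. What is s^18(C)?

Tracing C → A → … returns to C after 4 steps, so C lies in a 4-cycle (A, E, G, C).
On a 4-cycle, s^4 is the identity, so s^18 = s^2 there (18 ≡ 2 mod 4).
Stepping 2 places around the cycle: C → A → E.

E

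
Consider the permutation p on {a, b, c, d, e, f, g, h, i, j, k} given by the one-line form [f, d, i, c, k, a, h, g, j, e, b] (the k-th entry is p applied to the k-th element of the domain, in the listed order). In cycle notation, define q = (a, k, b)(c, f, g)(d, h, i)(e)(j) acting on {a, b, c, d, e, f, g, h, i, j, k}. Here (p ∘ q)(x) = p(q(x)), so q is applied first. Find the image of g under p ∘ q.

First apply q: q(g) = c, then p(c) = i. Thus (p ∘ q)(g) = i.

i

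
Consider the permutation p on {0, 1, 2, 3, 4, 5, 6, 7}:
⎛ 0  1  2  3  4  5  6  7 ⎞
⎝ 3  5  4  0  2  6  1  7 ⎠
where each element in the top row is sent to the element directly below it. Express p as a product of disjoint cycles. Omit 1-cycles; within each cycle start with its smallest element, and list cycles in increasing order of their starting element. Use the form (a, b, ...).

(0, 3)(1, 5, 6)(2, 4)

Start at 0 and follow images: 0 → 3 → 0, giving the cycle (0, 3).
Continuing from each remaining unvisited element yields (0, 3)(1, 5, 6)(2, 4).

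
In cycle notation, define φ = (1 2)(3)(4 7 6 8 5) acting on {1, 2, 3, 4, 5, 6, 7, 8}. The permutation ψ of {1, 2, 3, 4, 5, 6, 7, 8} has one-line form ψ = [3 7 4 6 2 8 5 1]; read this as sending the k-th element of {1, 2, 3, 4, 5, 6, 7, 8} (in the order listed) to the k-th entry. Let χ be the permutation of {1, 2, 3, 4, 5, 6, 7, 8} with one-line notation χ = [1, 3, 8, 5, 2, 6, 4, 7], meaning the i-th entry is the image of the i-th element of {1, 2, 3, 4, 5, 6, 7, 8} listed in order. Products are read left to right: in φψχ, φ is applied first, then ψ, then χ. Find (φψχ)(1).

4

Chase 1: φ(1) = 2; ψ(2) = 7; χ(7) = 4. Hence (φψχ)(1) = 4.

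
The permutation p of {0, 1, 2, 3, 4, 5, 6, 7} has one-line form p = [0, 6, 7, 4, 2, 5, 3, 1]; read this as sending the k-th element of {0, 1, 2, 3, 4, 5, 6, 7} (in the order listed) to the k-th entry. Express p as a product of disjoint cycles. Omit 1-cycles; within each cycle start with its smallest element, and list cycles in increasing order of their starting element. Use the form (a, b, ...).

(1, 6, 3, 4, 2, 7)

From 1: 1 → 6 → 3 → 4 → 2 → 7 → 1, closing the cycle (1, 6, 3, 4, 2, 7).
Continuing from each remaining unvisited element yields (1, 6, 3, 4, 2, 7).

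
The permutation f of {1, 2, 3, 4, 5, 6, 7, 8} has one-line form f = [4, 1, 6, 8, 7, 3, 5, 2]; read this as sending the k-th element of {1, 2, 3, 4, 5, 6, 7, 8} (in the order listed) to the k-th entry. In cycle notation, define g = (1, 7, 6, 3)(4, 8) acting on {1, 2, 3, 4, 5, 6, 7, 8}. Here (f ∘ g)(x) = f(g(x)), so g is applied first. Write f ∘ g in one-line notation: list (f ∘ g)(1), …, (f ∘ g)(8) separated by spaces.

5 1 4 2 7 6 3 8

For each element, apply g then f: 1 → 7 → 5; 2 → 2 → 1; 3 → 1 → 4; 4 → 8 → 2; 5 → 5 → 7; 6 → 3 → 6; 7 → 6 → 3; 8 → 4 → 8.
Collecting the images, f ∘ g = [5 1 4 2 7 6 3 8].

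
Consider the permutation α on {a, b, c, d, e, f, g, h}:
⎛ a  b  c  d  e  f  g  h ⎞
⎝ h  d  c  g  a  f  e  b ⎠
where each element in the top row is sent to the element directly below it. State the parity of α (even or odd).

odd

In disjoint-cycle form the cycle lengths are 6, 1, 1.
A cycle of length ℓ contributes ℓ−1 transpositions, so α is a product of 5 transpositions — odd.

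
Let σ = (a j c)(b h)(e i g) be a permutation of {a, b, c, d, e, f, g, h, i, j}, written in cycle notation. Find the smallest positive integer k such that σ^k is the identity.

The disjoint cycles have lengths 3, 3, 2, 1, 1.
The order is lcm(3, 3, 2) = 6.

6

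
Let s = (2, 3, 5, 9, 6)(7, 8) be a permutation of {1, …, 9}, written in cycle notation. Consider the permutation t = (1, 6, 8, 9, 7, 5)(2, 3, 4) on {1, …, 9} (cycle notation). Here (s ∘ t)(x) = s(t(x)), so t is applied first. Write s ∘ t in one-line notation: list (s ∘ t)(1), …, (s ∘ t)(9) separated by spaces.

2 5 4 3 1 7 9 6 8

(s ∘ t)(x) = s(t(x)). Computing each image: s(t(1)) = s(6) = 2, s(t(2)) = s(3) = 5, s(t(3)) = s(4) = 4, s(t(4)) = s(2) = 3, s(t(5)) = s(1) = 1, s(t(6)) = s(8) = 7, s(t(7)) = s(5) = 9, s(t(8)) = s(9) = 6, s(t(9)) = s(7) = 8.
Hence s ∘ t = [2 5 4 3 1 7 9 6 8].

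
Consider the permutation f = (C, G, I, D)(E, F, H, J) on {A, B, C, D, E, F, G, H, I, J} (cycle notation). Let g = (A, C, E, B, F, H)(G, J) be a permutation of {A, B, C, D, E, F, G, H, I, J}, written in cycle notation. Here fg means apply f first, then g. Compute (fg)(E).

First apply f: f(E) = F, then g(F) = H. Thus (fg)(E) = H.

H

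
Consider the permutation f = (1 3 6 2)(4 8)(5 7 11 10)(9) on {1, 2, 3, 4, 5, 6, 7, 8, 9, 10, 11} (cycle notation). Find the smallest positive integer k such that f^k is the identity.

The cycle type of f is (4, 4, 2, 1).
The order is lcm(4, 4, 2) = 4.

4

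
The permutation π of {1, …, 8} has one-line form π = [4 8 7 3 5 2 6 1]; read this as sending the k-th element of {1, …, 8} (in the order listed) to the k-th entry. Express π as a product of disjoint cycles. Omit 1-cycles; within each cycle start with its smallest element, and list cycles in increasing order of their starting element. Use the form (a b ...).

(1 4 3 7 6 2 8)

Start at 1 and follow images: 1 → 4 → 3 → 7 → 6 → 2 → 8 → 1, giving the cycle (1 4 3 7 6 2 8).
Continuing from each remaining unvisited element yields (1 4 3 7 6 2 8).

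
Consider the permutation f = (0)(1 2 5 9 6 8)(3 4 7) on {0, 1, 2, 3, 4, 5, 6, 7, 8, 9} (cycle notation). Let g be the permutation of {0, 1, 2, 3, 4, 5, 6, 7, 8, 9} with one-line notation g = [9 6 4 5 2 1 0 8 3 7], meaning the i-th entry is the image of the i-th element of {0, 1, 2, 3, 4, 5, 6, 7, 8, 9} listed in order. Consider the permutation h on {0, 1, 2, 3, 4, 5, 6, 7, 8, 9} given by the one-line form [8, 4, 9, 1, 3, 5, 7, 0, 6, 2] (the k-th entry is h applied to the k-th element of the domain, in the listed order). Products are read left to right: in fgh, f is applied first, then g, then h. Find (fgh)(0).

2

Apply the permutations in order: f(0) = 0, then g(0) = 9, then h(9) = 2. So (fgh)(0) = 2.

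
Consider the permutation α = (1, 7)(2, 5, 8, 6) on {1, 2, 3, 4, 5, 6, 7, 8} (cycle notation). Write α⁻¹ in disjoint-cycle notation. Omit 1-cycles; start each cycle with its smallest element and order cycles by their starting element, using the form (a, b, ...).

Inverting a permutation written in cycle notation just reverses the order within every cycle.
After reversing and putting each cycle's least element first, α⁻¹ = (1, 7)(2, 6, 8, 5).

(1, 7)(2, 6, 8, 5)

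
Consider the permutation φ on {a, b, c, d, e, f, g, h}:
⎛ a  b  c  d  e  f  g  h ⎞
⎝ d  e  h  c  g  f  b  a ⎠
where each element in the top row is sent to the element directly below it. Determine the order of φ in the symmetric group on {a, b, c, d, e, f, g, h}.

Decomposing into disjoint cycles gives cycle lengths 4, 3, 1.
Since disjoint cycles commute, ord(φ) = lcm(4, 3) = 12.

12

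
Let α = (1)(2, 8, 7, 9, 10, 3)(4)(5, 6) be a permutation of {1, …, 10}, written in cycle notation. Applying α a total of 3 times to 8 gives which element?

10

8 lies in the 6-cycle (2, 8, 7, 9, 10, 3).
Stepping 3 places around the cycle: 8 → 7 → 9 → 10.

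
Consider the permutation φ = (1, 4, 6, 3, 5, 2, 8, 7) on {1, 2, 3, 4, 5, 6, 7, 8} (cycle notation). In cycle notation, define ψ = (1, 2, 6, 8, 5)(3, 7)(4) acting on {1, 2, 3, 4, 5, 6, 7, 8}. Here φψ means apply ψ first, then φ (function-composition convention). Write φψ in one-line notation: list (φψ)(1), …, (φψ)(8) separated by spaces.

Chase each element through ψ then φ: 1 → 2 → 8; 2 → 6 → 3; 3 → 7 → 1; 4 → 4 → 6; 5 → 1 → 4; 6 → 8 → 7; 7 → 3 → 5; 8 → 5 → 2.
So φψ in one-line form is 8 3 1 6 4 7 5 2.

8 3 1 6 4 7 5 2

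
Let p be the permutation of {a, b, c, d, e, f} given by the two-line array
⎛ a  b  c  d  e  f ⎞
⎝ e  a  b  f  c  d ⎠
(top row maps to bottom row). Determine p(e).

The entry below e in the array is c, so p(e) = c.

c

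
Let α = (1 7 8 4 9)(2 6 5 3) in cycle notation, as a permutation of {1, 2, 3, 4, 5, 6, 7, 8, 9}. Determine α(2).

2 appears in (2 6 5 3); the next entry (wrapping around) is 6.

6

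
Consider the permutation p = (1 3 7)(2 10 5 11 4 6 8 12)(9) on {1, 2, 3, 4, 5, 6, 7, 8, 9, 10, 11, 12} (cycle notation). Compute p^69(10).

8

10 lies in the 8-cycle (2 10 5 11 4 6 8 12).
Powers repeat with period 8 on this cycle, and 69 mod 8 = 5, so p^69(10) = p^5(10).
Stepping 5 places around the cycle: 10 → 5 → 11 → 4 → 6 → 8.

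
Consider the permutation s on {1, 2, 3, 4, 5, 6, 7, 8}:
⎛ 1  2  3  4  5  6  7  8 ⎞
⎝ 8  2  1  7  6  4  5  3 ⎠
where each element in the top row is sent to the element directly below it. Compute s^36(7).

7

Tracing 7 → 5 → … returns to 7 after 4 steps, so 7 lies in a 4-cycle (4, 7, 5, 6).
Since the cycle has length 4, s^36 acts on it the same as s^0 (36 mod 4 = 0).
So s^36(7) = 7.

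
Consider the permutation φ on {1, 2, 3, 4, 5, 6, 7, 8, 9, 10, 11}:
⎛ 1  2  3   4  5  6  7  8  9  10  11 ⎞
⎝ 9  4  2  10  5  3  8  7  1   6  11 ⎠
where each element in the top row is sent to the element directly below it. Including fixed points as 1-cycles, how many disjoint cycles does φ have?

5

The cycle decomposition is (1, 9)(2, 4, 10, 6, 3)(5)(7, 8)(11), which has 5 cycles (counting 1-cycles).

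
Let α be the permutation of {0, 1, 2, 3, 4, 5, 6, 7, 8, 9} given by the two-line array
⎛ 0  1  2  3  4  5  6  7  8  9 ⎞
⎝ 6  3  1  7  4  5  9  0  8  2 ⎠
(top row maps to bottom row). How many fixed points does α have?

3

The fixed points (elements with α(x) = x) are {4, 5, 8}, so there are 3.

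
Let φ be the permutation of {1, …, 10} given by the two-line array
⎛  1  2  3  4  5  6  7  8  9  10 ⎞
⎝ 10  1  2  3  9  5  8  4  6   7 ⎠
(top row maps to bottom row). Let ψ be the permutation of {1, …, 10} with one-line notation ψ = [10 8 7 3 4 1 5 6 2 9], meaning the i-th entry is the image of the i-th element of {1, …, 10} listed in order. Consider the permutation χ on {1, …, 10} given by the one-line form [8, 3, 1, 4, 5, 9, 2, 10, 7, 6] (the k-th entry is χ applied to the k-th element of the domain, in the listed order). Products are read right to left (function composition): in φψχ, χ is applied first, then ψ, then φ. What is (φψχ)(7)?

Apply the permutations in order: χ(7) = 2, then ψ(2) = 8, then φ(8) = 4. So (φψχ)(7) = 4.

4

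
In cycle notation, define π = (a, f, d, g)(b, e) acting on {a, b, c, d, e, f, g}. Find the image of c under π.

c does not appear in any cycle of π, so it is a fixed point: π(c) = c.

c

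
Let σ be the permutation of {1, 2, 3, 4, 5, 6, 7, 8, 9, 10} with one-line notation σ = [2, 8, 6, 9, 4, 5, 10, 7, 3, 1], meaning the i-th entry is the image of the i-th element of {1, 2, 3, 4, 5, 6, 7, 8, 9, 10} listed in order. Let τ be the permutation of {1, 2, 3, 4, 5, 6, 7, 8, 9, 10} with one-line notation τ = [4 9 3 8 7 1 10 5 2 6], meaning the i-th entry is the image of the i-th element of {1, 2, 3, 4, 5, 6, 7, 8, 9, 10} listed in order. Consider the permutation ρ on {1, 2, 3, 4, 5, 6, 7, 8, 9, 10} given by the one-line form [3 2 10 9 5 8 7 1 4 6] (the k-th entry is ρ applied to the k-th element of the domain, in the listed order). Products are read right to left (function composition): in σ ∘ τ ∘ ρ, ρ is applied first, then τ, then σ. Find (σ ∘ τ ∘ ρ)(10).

Apply the permutations in order: ρ(10) = 6, then τ(6) = 1, then σ(1) = 2. So (σ ∘ τ ∘ ρ)(10) = 2.

2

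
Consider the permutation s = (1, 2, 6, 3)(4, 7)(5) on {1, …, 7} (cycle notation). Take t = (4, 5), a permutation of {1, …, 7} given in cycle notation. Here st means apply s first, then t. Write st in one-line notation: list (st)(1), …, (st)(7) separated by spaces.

2 6 1 7 4 3 5

For each element, apply s then t: 1 → 2 → 2; 2 → 6 → 6; 3 → 1 → 1; 4 → 7 → 7; 5 → 5 → 4; 6 → 3 → 3; 7 → 4 → 5.
So st in one-line form is 2 6 1 7 4 3 5.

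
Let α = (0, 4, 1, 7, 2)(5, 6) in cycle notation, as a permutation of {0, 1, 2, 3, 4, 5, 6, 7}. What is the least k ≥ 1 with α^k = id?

10

The disjoint cycles have lengths 5, 2, 1.
The order is lcm(5, 2) = 10.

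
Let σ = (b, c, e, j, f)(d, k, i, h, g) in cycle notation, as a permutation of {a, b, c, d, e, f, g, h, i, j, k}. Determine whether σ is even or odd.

The cycle lengths are 5, 5, 1.
A cycle of length ℓ contributes ℓ−1 transpositions, so σ is a product of 4 + 4 = 8 transpositions — even.

even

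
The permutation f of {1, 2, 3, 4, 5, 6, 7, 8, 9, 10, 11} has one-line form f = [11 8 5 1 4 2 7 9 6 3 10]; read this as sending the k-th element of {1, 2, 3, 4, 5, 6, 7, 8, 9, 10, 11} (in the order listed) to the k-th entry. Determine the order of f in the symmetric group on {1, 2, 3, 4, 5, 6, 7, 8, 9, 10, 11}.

Decomposing into disjoint cycles gives cycle lengths 6, 4, 1.
The order is lcm(6, 4) = 12.

12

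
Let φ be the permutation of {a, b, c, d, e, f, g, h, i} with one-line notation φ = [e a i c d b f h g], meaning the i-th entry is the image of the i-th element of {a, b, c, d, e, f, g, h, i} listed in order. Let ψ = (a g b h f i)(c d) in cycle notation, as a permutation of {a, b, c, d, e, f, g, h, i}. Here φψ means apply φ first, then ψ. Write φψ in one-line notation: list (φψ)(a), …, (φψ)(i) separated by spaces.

e g a d c h i f b

Chase each element through φ then ψ: a → e → e; b → a → g; c → i → a; d → c → d; e → d → c; f → b → h; g → f → i; h → h → f; i → g → b.
So φψ in one-line form is e g a d c h i f b.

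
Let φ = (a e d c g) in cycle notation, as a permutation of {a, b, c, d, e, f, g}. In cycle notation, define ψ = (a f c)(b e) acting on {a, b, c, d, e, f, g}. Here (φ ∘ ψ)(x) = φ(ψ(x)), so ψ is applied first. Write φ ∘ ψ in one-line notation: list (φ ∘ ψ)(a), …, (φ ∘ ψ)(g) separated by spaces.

For each element, apply ψ then φ: a → f → f; b → e → d; c → a → e; d → d → c; e → b → b; f → c → g; g → g → a.
Collecting the images, φ ∘ ψ = [f d e c b g a].

f d e c b g a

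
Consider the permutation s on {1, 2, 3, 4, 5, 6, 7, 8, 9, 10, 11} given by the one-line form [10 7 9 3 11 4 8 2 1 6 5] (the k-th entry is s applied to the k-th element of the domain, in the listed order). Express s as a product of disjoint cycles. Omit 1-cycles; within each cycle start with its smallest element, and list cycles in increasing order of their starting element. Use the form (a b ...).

Iterating s from 1 gives 1 → 10 → 6 → 4 → 3 → 9 → 1; that is the 6-cycle (1 10 6 4 3 9).
Continuing from each remaining unvisited element yields (1 10 6 4 3 9)(2 7 8)(5 11).

(1 10 6 4 3 9)(2 7 8)(5 11)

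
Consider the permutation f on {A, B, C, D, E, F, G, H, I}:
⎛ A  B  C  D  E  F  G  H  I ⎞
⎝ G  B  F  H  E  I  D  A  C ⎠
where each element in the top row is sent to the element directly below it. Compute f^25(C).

F

Tracing C → F → … returns to C after 3 steps, so C lies in a 3-cycle (C, F, I).
On a 3-cycle, f^3 is the identity, so f^25 = f^1 there (25 ≡ 1 mod 3).
Advancing 1 step from C: C → F.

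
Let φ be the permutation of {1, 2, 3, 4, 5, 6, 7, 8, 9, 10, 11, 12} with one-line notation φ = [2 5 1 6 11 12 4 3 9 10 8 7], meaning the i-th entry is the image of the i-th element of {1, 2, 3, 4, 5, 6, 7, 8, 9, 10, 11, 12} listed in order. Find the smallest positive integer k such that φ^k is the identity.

12

The disjoint-cycle form of φ has cycle lengths 6, 4, 1, 1.
The order of φ is the least common multiple of its cycle lengths: lcm(6, 4) = 12.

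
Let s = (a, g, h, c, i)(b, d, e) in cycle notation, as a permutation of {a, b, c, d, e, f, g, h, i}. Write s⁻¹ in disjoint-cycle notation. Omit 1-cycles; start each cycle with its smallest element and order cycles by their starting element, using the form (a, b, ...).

(a, i, c, h, g)(b, e, d)

Inverting a permutation written in cycle notation just reverses the order within every cycle.
After reversing and putting each cycle's least element first, s⁻¹ = (a, i, c, h, g)(b, e, d).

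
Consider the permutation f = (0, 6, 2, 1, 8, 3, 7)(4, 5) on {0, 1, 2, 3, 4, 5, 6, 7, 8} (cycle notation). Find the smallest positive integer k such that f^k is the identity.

14

The cycle type of f is (7, 2).
The order is lcm(7, 2) = 14.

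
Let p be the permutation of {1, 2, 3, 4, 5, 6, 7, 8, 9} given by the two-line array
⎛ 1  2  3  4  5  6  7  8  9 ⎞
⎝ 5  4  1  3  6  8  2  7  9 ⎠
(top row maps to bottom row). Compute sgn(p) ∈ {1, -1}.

In disjoint-cycle form the cycle lengths are 8, 1.
A cycle is odd iff its length is even; p has 1 even-length cycle, so sgn(p) = (−1)^1 and p is odd.

-1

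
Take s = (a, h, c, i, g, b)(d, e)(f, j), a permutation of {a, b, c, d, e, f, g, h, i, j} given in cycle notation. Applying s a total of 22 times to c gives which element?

a

c lies in the 6-cycle (a, h, c, i, g, b).
On a 6-cycle, s^6 is the identity, so s^22 = s^4 there (22 ≡ 4 mod 6).
Stepping 4 places around the cycle: c → i → g → b → a.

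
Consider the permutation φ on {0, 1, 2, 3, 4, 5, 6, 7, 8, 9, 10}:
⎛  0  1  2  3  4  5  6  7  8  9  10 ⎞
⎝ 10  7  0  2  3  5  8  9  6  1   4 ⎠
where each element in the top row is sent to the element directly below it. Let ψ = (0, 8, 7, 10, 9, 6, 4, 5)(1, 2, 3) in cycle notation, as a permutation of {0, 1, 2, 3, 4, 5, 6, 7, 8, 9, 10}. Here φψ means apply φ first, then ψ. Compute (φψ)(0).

φ(0) = 10, then ψ(10) = 9; composing gives (φψ)(0) = 9.

9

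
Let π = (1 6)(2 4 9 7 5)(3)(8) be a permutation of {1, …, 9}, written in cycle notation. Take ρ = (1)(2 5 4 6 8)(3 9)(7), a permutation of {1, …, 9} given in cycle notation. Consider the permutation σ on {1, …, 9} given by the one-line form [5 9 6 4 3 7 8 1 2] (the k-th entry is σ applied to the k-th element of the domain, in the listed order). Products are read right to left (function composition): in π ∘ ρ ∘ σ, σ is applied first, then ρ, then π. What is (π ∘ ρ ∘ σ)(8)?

Apply the permutations in order: σ(8) = 1, then ρ(1) = 1, then π(1) = 6. So (π ∘ ρ ∘ σ)(8) = 6.

6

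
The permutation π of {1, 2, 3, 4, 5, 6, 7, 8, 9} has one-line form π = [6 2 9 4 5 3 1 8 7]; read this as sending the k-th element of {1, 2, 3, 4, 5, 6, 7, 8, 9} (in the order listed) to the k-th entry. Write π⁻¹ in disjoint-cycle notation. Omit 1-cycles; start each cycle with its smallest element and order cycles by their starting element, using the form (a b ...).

First write π in disjoint cycles: (1 6 3 9 7).
The inverse reverses every cycle; in canonical form, π⁻¹ = (1 7 9 3 6).

(1 7 9 3 6)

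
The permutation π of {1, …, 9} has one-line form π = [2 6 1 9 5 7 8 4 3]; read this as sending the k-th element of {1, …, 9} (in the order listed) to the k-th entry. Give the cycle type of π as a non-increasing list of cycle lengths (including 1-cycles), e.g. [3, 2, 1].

[8, 1]

The disjoint cycles are (1 2 6 7 8 4 9 3)(5), with lengths 8, 1 in non-increasing order.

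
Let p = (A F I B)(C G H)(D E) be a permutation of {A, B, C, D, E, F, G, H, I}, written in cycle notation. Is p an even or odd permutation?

even

The cycle lengths are 4, 3, 2.
A cycle is odd iff its length is even; p has 2 even-length cycles, so sgn(p) = (−1)^2 and p is even.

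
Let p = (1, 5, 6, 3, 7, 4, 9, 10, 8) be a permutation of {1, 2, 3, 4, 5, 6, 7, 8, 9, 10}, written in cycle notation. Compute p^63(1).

1 lies in the 9-cycle (1, 5, 6, 3, 7, 4, 9, 10, 8).
Powers repeat with period 9 on this cycle, and 63 mod 9 = 0, so p^63(1) = p^0(1).
So p^63(1) = 1.

1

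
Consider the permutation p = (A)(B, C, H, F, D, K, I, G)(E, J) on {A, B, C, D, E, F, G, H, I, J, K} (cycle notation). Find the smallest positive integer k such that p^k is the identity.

The disjoint cycles have lengths 8, 2, 1.
The order is lcm(8, 2) = 8.

8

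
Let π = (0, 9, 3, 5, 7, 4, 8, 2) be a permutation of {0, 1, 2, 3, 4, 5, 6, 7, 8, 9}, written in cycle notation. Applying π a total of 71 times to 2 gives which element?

2 lies in the 8-cycle (0, 9, 3, 5, 7, 4, 8, 2).
Since the cycle has length 8, π^71 acts on it the same as π^7 (71 mod 8 = 7).
Advancing 7 steps from 2: 2 → 0 → 9 → 3 → 5 → 7 → 4 → 8.

8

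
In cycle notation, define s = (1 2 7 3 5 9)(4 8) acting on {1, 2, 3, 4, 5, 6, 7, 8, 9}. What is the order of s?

6

The disjoint cycles have lengths 6, 2, 1.
The order is lcm(6, 2) = 6.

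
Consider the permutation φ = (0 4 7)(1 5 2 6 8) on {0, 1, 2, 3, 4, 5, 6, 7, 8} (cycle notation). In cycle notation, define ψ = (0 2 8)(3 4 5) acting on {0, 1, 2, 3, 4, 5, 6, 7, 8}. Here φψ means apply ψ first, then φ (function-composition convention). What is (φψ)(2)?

1

(φψ)(2) = φ(ψ(2)). ψ(2) = 8, then φ(8) = 1. So (φψ)(2) = 1.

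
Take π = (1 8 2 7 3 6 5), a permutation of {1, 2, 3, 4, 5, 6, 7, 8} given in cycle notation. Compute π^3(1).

1 lies in the 7-cycle (1 8 2 7 3 6 5).
Stepping 3 places around the cycle: 1 → 8 → 2 → 7.

7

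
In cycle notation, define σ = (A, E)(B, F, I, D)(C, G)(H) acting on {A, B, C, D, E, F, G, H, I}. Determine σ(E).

E appears in (A, E); the next entry (wrapping around) is A.

A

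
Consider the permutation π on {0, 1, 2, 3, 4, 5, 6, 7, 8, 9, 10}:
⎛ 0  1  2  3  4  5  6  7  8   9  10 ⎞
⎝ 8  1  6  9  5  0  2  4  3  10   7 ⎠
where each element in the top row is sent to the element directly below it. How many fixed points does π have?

1

The fixed points (elements with π(x) = x) are {1}, so there is 1.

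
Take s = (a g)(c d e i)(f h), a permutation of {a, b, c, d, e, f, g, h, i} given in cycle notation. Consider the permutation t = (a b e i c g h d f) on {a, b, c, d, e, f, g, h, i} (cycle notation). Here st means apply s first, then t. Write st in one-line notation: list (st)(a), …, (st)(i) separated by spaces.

(st)(x) = t(s(x)). Computing each image: t(s(a)) = t(g) = h, t(s(b)) = t(b) = e, t(s(c)) = t(d) = f, t(s(d)) = t(e) = i, t(s(e)) = t(i) = c, t(s(f)) = t(h) = d, t(s(g)) = t(a) = b, t(s(h)) = t(f) = a, t(s(i)) = t(c) = g.
Hence st = [h e f i c d b a g].

h e f i c d b a g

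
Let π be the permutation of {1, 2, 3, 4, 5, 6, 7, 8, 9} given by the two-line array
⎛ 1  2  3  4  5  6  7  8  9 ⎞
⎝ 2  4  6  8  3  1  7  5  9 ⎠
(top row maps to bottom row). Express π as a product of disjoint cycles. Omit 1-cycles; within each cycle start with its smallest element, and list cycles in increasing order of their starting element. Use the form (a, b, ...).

(1, 2, 4, 8, 5, 3, 6)

Iterating π from 1 gives 1 → 2 → 4 → 8 → 5 → 3 → 6 → 1; that is the 7-cycle (1, 2, 4, 8, 5, 3, 6).
Continuing from each remaining unvisited element yields (1, 2, 4, 8, 5, 3, 6).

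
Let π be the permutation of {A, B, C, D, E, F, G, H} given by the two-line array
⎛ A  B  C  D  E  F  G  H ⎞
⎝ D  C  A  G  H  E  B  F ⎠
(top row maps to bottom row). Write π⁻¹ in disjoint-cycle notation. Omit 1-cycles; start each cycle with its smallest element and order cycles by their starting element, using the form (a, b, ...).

First write π in disjoint cycles: (A, D, G, B, C)(E, H, F).
Reversing each cycle (and rotating so the smallest element leads) gives π⁻¹ = (A, C, B, G, D)(E, F, H).

(A, C, B, G, D)(E, F, H)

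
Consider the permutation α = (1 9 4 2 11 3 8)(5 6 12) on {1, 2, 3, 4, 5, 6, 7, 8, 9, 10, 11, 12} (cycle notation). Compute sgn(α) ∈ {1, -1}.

The cycle lengths are 7, 3, 1, 1.
A cycle of length ℓ contributes ℓ−1 transpositions, so α is a product of 6 + 2 = 8 transpositions — even.

1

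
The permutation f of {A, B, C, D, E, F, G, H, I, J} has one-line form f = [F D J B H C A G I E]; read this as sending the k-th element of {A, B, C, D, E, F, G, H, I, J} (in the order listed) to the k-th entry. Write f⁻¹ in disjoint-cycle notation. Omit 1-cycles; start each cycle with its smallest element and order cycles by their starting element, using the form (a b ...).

(A G H E J C F)(B D)

First write f in disjoint cycles: (A F C J E H G)(B D).
The inverse reverses every cycle; in canonical form, f⁻¹ = (A G H E J C F)(B D).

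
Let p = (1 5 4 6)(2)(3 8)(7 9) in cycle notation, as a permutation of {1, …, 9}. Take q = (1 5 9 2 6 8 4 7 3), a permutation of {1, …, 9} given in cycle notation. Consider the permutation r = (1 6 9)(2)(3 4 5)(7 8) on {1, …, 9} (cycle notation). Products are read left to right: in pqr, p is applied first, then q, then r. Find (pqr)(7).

2

(pqr)(7) = r(q(p(7))). p(7) = 9, then q(9) = 2, then r(2) = 2, so the result is 2.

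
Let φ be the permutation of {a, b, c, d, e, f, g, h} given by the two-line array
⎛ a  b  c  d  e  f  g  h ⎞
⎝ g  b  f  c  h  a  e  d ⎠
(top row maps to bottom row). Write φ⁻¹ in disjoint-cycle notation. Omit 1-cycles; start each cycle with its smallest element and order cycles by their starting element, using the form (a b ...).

(a f c d h e g)

First write φ in disjoint cycles: (a g e h d c f).
The inverse reverses every cycle; in canonical form, φ⁻¹ = (a f c d h e g).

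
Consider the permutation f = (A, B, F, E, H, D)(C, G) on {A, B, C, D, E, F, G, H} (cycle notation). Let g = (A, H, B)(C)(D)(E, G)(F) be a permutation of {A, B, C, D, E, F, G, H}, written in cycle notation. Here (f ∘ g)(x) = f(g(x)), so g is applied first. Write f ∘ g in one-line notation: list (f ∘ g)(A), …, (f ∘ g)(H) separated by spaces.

For each element, apply g then f: A → H → D; B → A → B; C → C → G; D → D → A; E → G → C; F → F → E; G → E → H; H → B → F.
Collecting the images, f ∘ g = [D B G A C E H F].

D B G A C E H F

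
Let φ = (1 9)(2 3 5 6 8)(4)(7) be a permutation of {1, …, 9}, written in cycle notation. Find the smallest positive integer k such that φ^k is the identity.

10

The disjoint cycles have lengths 5, 2, 1, 1.
The order of φ is the least common multiple of its cycle lengths: lcm(5, 2) = 10.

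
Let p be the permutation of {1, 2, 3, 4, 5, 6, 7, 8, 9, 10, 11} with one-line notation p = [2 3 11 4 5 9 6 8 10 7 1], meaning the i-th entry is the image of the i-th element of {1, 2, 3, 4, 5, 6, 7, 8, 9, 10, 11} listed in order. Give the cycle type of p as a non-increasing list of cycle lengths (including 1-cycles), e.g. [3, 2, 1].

The disjoint cycles are (1, 2, 3, 11)(4)(5)(6, 9, 10, 7)(8), with lengths 4, 4, 1, 1, 1 in non-increasing order.

[4, 4, 1, 1, 1]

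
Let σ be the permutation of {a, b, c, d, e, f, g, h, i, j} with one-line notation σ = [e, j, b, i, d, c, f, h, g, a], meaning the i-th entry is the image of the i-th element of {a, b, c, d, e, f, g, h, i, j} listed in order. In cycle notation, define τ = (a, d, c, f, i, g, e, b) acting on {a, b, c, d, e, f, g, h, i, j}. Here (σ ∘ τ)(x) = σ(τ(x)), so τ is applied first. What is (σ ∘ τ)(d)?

b

τ(d) = c, then σ(c) = b; composing gives (σ ∘ τ)(d) = b.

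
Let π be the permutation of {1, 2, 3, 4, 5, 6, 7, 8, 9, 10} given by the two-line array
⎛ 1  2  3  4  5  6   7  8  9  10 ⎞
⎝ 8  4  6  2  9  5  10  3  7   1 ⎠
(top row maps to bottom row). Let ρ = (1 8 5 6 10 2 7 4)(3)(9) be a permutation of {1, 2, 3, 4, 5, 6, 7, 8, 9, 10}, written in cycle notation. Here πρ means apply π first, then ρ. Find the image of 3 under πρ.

10

First apply π: π(3) = 6, then ρ(6) = 10. Thus (πρ)(3) = 10.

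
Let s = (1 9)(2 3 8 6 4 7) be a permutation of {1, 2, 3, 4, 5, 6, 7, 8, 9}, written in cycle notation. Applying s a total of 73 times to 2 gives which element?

3

2 lies in the 6-cycle (2 3 8 6 4 7).
Since the cycle has length 6, s^73 acts on it the same as s^1 (73 mod 6 = 1).
Advancing 1 step from 2: 2 → 3.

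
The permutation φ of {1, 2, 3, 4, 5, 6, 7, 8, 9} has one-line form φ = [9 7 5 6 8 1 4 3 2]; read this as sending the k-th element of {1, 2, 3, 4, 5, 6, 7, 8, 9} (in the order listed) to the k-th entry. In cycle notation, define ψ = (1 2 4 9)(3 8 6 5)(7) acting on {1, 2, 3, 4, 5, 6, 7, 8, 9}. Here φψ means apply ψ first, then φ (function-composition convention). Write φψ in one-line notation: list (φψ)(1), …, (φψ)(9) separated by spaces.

7 6 3 2 5 8 4 1 9

(φψ)(x) = φ(ψ(x)). Computing each image: φ(ψ(1)) = φ(2) = 7, φ(ψ(2)) = φ(4) = 6, φ(ψ(3)) = φ(8) = 3, φ(ψ(4)) = φ(9) = 2, φ(ψ(5)) = φ(3) = 5, φ(ψ(6)) = φ(5) = 8, φ(ψ(7)) = φ(7) = 4, φ(ψ(8)) = φ(6) = 1, φ(ψ(9)) = φ(1) = 9.
Hence φψ = [7 6 3 2 5 8 4 1 9].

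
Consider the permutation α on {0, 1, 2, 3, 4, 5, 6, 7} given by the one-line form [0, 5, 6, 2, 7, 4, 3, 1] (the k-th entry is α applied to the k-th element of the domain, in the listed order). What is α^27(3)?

Tracing 3 → 2 → … returns to 3 after 3 steps, so 3 lies in a 3-cycle (2 6 3).
On a 3-cycle, α^3 is the identity, so α^27 = α^0 there (27 ≡ 0 mod 3).
So α^27(3) = 3.

3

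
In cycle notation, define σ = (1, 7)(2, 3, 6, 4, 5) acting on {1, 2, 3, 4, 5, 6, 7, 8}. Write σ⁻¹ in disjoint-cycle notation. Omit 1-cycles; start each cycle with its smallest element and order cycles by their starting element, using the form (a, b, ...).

(1, 7)(2, 5, 4, 6, 3)

Inverting a permutation written in cycle notation just reverses the order within every cycle.
After reversing and putting each cycle's least element first, σ⁻¹ = (1, 7)(2, 5, 4, 6, 3).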